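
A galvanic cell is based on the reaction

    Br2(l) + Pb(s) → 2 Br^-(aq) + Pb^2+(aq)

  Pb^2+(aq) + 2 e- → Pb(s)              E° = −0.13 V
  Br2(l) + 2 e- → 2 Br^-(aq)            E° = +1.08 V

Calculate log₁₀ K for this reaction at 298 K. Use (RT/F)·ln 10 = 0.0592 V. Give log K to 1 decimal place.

log K = 40.9

The Br₂/Br⁻ couple is reduced (cathode); E°cell = +1.08 − (−0.13) = +1.21 V with n = 2.
At equilibrium E = 0, so log K = nE°cell / 0.0592 = (2)(+1.21) / 0.0592 = 40.9.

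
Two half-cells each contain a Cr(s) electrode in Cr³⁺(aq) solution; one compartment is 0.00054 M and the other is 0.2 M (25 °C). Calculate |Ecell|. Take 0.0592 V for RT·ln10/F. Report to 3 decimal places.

For a concentration cell E°cell = 0, since both electrodes use the same couple.
The compartment with the higher Cr³⁺(aq) concentration (0.2 M) acts as the cathode; ions are reduced there and produced at the dilute (0.00054 M) anode.
With n = 3, Ecell = −(0.0592/3)·log([dilute]/[conc]) = −(0.0592/3)·log(0.00054/0.2) = +0.051 V.

0.051 V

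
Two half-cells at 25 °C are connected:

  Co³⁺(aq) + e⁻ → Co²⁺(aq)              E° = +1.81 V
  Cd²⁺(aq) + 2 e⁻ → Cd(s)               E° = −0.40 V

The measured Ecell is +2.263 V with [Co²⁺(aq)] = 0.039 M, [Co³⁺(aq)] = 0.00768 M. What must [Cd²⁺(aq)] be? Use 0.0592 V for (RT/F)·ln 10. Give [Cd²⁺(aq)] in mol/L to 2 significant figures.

The Co³⁺/Co²⁺ couple has the larger reduction potential, so it is the cathode: E°cell = +1.81 − (−0.40) = +2.21 V and n = 2.
From the Nernst equation, log Q = n(E° − E)/0.0592 = 2·(+2.21 − (+2.263))/0.0592 = −1.791.
Balancing electrons gives 2 Co³⁺(aq) + Cd(s) → 2 Co²⁺(aq) + Cd²⁺(aq); thus Q = ([Co²⁺(aq)]^2·[Cd²⁺(aq)]) / [Co³⁺(aq)]^2.
Substituting the known concentrations and solving, log [Cd²⁺(aq)] = −3.202 and [Cd²⁺(aq)] = 0.00063 M.

0.00063 M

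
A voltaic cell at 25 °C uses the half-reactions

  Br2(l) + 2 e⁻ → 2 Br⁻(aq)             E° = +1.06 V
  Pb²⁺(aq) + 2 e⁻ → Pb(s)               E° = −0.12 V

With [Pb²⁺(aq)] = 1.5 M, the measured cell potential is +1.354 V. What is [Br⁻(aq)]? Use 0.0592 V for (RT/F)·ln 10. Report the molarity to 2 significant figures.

0.00094 M

The Br₂/Br⁻ couple has the larger reduction potential, so it is the cathode: E°cell = +1.06 − (−0.12) = +1.18 V and n = 2.
From the Nernst equation, log Q = n(E° − E)/0.0592 = 2·(+1.18 − (+1.354))/0.0592 = −5.878.
For Br2(l) + Pb(s) → 2 Br⁻(aq) + Pb²⁺(aq), the reaction quotient is Q = [Br⁻(aq)]^2·[Pb²⁺(aq)].
Isolating [Br⁻(aq)] in Q = 10^{−5.878} yields log [Br⁻(aq)] = −3.027, i.e. 0.00094 M.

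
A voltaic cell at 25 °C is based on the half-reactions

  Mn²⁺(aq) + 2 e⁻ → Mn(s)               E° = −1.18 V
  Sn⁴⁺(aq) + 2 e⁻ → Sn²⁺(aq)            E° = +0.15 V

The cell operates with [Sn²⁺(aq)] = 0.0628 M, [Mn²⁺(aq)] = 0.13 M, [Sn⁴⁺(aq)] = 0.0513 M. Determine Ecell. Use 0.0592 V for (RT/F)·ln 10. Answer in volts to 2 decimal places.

Sn⁴⁺/Sn²⁺ is reduced (cathode, E° = +0.15 V) and Mn²⁺/Mn is oxidized (anode).
E°cell = +0.15 − (−1.18) = +1.33 V, with n = 2 electrons transferred.
Balancing gives Sn⁴⁺(aq) + Mn(s) → Sn²⁺(aq) + Mn²⁺(aq); hence Q = ([Sn²⁺(aq)]·[Mn²⁺(aq)]) / [Sn⁴⁺(aq)] = 0.159 (log Q = −0.798).
E = E° − (0.0592/n)·log Q = +1.33 − (0.0592/2)(−0.798) = +1.35 V.

+1.35 V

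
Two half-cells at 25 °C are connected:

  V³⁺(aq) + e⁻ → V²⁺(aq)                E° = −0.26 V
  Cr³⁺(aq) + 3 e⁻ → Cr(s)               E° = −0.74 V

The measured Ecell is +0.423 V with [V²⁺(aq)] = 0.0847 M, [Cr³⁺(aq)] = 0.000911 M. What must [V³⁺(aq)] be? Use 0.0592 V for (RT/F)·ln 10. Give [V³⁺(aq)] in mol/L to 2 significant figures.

The V³⁺/V²⁺ couple has the larger reduction potential, so it is the cathode: E°cell = −0.26 − (−0.74) = +0.48 V and n = 3.
Rearranging E = E° − (0.0592/n)·log Q gives log Q = 3(+0.48 − (+0.423))/0.0592 = 2.889.
For 3 V³⁺(aq) + Cr(s) → 3 V²⁺(aq) + Cr³⁺(aq), the reaction quotient is Q = ([V²⁺(aq)]^3·[Cr³⁺(aq)]) / [V³⁺(aq)]^3.
Substituting the known concentrations and solving, log [V³⁺(aq)] = −3.049 and [V³⁺(aq)] = 0.00089 M.

0.00089 M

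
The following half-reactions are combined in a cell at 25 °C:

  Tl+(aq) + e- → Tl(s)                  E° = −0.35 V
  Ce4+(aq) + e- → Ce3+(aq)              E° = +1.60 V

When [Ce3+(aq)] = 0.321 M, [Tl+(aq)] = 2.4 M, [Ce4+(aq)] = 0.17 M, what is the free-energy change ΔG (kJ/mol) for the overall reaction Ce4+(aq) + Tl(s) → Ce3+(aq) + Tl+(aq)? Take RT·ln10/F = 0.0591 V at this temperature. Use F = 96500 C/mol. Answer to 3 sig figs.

−184 kJ/mol

E°cell = +1.60 − (−0.35) = +1.95 V; the balanced reaction transfers n = 1 electron.
Q = ([Ce3+(aq)]·[Tl+(aq)]) / [Ce4+(aq)] = 4.53, so log Q = 0.656 and E = +1.95 − (0.0591/1)(0.656) = +1.9112 V.
Then ΔG = −nFE = −1 × 96500 × +1.9112 J/mol = −184 kJ/mol.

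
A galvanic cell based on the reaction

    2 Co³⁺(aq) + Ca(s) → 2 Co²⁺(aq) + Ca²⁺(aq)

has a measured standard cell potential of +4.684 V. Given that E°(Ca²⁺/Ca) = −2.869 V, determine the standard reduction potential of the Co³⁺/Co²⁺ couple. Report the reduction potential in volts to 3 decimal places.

In the reaction as written the Co³⁺/Co²⁺ couple is reduced (cathode) and Ca²⁺/Ca is oxidized (anode), so E°cell = E°(Co³⁺/Co²⁺) − E°(Ca²⁺/Ca).
E°(Co³⁺/Co²⁺) = E°cell + E°(anode) = +4.684 + (−2.869) = +1.815 V.

+1.815 V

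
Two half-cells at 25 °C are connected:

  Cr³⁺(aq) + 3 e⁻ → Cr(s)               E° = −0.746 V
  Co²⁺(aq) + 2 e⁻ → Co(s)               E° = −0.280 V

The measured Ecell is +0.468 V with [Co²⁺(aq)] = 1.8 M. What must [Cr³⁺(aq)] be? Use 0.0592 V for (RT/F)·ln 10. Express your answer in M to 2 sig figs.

1.9 M

With Co²⁺/Co at the cathode and Cr³⁺/Cr at the anode, E°cell = −0.280 − (−0.746) = +0.466 V (n = 6).
Rearranging E = E° − (0.0592/n)·log Q gives log Q = 6(+0.466 − (+0.468))/0.0592 = −0.203.
The balanced reaction is 3 Co²⁺(aq) + 2 Cr(s) → 3 Co(s) + 2 Cr³⁺(aq), so Q = [Cr³⁺(aq)]^2 / [Co²⁺(aq)]^3.
Substituting the known concentrations and solving, log [Cr³⁺(aq)] = 0.281 and [Cr³⁺(aq)] = 1.9 M.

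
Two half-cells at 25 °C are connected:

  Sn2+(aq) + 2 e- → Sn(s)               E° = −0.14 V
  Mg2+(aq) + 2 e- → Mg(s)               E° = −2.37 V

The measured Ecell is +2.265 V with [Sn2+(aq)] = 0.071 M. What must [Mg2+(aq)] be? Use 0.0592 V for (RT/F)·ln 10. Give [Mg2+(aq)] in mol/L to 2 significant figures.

The Sn²⁺/Sn couple has the larger reduction potential, so it is the cathode: E°cell = −0.14 − (−2.37) = +2.23 V and n = 2.
From the Nernst equation, log Q = n(E° − E)/0.0592 = 2·(+2.23 − (+2.265))/0.0592 = −1.182.
For Sn2+(aq) + Mg(s) → Sn(s) + Mg2+(aq), the reaction quotient is Q = [Mg2+(aq)] / [Sn2+(aq)].
Substituting the known concentrations and solving, log [Mg2+(aq)] = −2.331 and [Mg2+(aq)] = 0.0047 M.

0.0047 M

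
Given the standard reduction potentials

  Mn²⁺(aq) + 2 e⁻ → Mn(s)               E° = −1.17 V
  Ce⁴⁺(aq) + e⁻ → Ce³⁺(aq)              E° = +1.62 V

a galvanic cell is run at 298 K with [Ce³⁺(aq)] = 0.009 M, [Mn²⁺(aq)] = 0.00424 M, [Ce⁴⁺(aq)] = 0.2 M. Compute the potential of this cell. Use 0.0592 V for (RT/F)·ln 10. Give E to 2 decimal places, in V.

+2.94 V

Since E°(Ce⁴⁺/Ce³⁺) > E°(Mn²⁺/Mn), Ce⁴⁺/Ce³⁺ serves as the cathode.
E°cell = E°cat − E°an = +1.62 − (−1.17) = +2.79 V; n = 2.
Balancing gives 2 Ce⁴⁺(aq) + Mn(s) → 2 Ce³⁺(aq) + Mn²⁺(aq); hence Q = ([Ce³⁺(aq)]^2·[Mn²⁺(aq)]) / [Ce⁴⁺(aq)]^2 = 8.59×10^−6 (log Q = −5.066).
E = E° − (0.0592/n)·log Q = +2.79 − (0.0592/2)(−5.066) = +2.94 V.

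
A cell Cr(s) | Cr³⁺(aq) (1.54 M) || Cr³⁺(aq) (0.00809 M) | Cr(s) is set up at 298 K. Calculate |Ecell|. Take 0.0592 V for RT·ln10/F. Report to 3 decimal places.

0.045 V

For a concentration cell E°cell = 0, since both electrodes use the same couple.
The compartment with the higher Cr³⁺(aq) concentration (1.54 M) acts as the cathode; ions are reduced there and produced at the dilute (0.00809 M) anode.
With n = 3, Ecell = −(0.0592/3)·log([dilute]/[conc]) = −(0.0592/3)·log(0.00809/1.54) = +0.045 V.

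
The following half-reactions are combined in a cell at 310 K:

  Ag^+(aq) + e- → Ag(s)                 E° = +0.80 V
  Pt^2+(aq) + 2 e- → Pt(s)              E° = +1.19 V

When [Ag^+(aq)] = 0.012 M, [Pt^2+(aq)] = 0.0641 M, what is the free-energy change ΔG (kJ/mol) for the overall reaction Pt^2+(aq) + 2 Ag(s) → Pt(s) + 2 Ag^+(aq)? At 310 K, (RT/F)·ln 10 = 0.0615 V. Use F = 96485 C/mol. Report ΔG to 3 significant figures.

−91.0 kJ/mol

The standard cell potential is +1.19 − (+0.80) = +0.39 V, with n = 2 electrons in the balanced equation.
The reaction quotient is [Ag^+(aq)]^2 / [Pt^2+(aq)] = 0.00225; by Nernst, E = +0.39 − (0.0615/2)(−2.648) = +0.4714 V.
Then ΔG = −nFE = −2 × 96485 × +0.4714 J/mol = −91.0 kJ/mol.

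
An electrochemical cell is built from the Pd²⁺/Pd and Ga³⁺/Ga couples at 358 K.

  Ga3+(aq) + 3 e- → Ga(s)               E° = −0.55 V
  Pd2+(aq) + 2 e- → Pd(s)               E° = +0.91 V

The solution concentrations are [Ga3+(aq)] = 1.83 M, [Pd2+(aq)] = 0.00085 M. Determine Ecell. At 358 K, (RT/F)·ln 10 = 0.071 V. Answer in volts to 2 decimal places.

Pd²⁺/Pd is reduced (cathode, E° = +0.91 V) and Ga³⁺/Ga is oxidized (anode).
E°cell = E°cat − E°an = +0.91 − (−0.55) = +1.46 V; n = 6.
For the overall reaction 3 Pd2+(aq) + 2 Ga(s) → 3 Pd(s) + 2 Ga3+(aq), Q = [Ga3+(aq)]^2 / [Pd2+(aq)]^3 = 5.45×10^9, giving log Q = 9.737.
By the Nernst equation, E = +1.46 − (0.071/6)·(9.737) = +1.34 V.

+1.34 V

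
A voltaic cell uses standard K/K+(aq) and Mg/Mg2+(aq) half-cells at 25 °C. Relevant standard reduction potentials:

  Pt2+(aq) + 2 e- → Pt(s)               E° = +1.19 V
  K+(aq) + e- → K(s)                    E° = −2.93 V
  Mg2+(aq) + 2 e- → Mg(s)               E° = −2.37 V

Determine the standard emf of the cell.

+0.56 V

The Mg²⁺/Mg couple has the higher E°, so Mg ion is reduced (cathode) and K is oxidized (anode).
E°cell = E°(cathode) − E°(anode) = −2.37 − (−2.93) = +0.56 V.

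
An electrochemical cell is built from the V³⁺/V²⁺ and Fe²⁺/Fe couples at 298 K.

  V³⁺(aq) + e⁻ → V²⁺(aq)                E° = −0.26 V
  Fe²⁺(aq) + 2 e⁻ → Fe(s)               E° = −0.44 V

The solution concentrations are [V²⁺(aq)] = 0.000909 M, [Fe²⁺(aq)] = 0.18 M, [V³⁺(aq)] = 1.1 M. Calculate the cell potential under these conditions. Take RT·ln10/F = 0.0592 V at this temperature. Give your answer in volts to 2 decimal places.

+0.38 V

The V³⁺/V²⁺ couple has the more positive E°, so it is the cathode; Fe²⁺/Fe is the anode.
E°cell = −0.26 − (−0.44) = +0.18 V, with n = 2 electrons transferred.
Balancing gives 2 V³⁺(aq) + Fe(s) → 2 V²⁺(aq) + Fe²⁺(aq); hence Q = ([V²⁺(aq)]^2·[Fe²⁺(aq)]) / [V³⁺(aq)]^2 = 1.23×10^−7 (log Q = −6.910).
Applying E = E° − (RT ln10/nF)·log Q gives +0.18 − (0.0592/2)(−6.910) = +0.38 V.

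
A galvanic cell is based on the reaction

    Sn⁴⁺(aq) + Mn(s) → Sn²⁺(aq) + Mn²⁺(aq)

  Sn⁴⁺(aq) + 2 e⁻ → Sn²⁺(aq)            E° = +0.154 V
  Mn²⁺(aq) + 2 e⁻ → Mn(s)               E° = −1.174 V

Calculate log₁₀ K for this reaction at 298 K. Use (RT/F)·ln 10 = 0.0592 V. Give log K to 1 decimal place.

log K = 44.9

The Sn⁴⁺/Sn²⁺ couple is reduced (cathode); E°cell = +0.154 − (−1.174) = +1.328 V with n = 2.
At equilibrium E = 0, so log K = nE°cell / 0.0592 = (2)(+1.328) / 0.0592 = 44.9.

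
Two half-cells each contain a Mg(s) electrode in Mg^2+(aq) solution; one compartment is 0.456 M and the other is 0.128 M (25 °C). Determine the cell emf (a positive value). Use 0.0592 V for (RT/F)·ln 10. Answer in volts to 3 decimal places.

0.016 V

For a concentration cell E°cell = 0, since both electrodes use the same couple.
The compartment with the higher Mg^2+(aq) concentration (0.456 M) acts as the cathode; ions are reduced there and produced at the dilute (0.128 M) anode.
With n = 2, Ecell = −(0.0592/2)·log([dilute]/[conc]) = −(0.0592/2)·log(0.128/0.456) = +0.016 V.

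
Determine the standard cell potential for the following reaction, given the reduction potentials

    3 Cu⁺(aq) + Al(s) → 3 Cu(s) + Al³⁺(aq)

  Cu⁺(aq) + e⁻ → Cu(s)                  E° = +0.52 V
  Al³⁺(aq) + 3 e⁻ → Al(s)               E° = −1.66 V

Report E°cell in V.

In the reaction as written, Cu⁺(aq) is reduced (cathode) and Al³⁺(aq) is produced by oxidation at the anode.
E°cell = E°(cathode) − E°(anode) = +0.52 − (−1.66) = +2.18 V.

+2.18 V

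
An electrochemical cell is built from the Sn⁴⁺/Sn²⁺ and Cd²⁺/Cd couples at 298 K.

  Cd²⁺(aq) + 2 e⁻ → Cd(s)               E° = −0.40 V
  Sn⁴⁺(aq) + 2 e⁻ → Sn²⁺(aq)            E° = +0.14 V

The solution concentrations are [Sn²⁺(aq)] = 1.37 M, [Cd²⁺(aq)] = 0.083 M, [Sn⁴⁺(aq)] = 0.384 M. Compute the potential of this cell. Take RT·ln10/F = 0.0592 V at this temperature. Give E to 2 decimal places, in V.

+0.56 V

Sn⁴⁺/Sn²⁺ is reduced (cathode, E° = +0.14 V) and Cd²⁺/Cd is oxidized (anode).
The standard potential is +0.14 − (−0.40) = +0.54 V and the balanced reaction transfers n = 2 electrons.
Balancing gives Sn⁴⁺(aq) + Cd(s) → Sn²⁺(aq) + Cd²⁺(aq); hence Q = ([Sn²⁺(aq)]·[Cd²⁺(aq)]) / [Sn⁴⁺(aq)] = 0.296 (log Q = −0.529).
Applying E = E° − (RT ln10/nF)·log Q gives +0.54 − (0.0592/2)(−0.529) = +0.56 V.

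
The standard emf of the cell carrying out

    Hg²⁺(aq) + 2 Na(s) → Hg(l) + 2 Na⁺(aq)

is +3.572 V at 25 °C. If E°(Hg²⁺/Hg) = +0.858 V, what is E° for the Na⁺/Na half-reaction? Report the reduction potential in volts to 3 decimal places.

In the reaction as written the Hg²⁺/Hg couple is reduced (cathode) and Na⁺/Na is oxidized (anode), so E°cell = E°(Hg²⁺/Hg) − E°(Na⁺/Na).
E°(Na⁺/Na) = E°(cathode) − E°cell = +0.858 − (+3.572) = −2.714 V.

−2.714 V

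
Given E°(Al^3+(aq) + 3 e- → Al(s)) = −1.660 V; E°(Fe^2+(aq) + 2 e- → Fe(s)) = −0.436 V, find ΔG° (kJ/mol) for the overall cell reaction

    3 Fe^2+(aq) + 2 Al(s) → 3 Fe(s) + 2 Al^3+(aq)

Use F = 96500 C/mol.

−709 kJ/mol

In the reaction as written Fe^2+(aq) is reduced, so the Fe²⁺/Fe couple is the cathode and Al³⁺/Al is the anode.
E°cell = −0.436 − (−1.660) = +1.224 V; balancing electrons gives n = 6.
ΔG° = −nFE°cell = −(6)(96500)(+1.224) J/mol = −709 kJ/mol.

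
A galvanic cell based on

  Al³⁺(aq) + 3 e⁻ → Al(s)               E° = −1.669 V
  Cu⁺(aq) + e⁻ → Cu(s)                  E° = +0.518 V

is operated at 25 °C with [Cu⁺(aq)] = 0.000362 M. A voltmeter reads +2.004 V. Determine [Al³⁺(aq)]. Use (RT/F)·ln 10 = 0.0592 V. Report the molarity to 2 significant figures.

0.089 M

With Cu⁺/Cu at the cathode and Al³⁺/Al at the anode, E°cell = +0.518 − (−1.669) = +2.187 V (n = 3).
Since E = E° − (0.0592/n)·log Q, log Q = n(E° − E)/0.0592 = 9.274.
The balanced reaction is 3 Cu⁺(aq) + Al(s) → 3 Cu(s) + Al³⁺(aq), so Q = [Al³⁺(aq)] / [Cu⁺(aq)]^3.
Solving for the unknown gives log [Al³⁺(aq)] = −1.050, so [Al³⁺(aq)] ≈ 0.089 M.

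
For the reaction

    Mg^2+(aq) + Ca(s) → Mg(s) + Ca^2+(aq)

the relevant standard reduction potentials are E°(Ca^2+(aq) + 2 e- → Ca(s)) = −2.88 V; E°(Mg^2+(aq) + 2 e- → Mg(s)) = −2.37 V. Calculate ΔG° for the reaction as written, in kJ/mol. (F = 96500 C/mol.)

In the reaction as written Mg^2+(aq) is reduced, so the Mg²⁺/Mg couple is the cathode and Ca²⁺/Ca is the anode.
E°cell = −2.37 − (−2.88) = +0.51 V; balancing electrons gives n = 2.
ΔG° = −nFE°cell = −(2)(96500)(+0.51) J/mol = −98.4 kJ/mol.

−98.4 kJ/mol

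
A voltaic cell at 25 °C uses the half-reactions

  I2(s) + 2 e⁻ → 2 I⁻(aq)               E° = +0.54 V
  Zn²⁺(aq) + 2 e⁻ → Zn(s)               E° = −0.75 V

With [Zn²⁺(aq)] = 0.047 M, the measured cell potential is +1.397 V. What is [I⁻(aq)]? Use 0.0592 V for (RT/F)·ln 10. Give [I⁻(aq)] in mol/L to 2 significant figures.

With I₂/I⁻ at the cathode and Zn²⁺/Zn at the anode, E°cell = +0.54 − (−0.75) = +1.29 V (n = 2).
Rearranging E = E° − (0.0592/n)·log Q gives log Q = 2(+1.29 − (+1.397))/0.0592 = −3.615.
The balanced reaction is I2(s) + Zn(s) → 2 I⁻(aq) + Zn²⁺(aq), so Q = [I⁻(aq)]^2·[Zn²⁺(aq)].
Solving for the unknown gives log [I⁻(aq)] = −1.144, so [I⁻(aq)] ≈ 0.072 M.

0.072 M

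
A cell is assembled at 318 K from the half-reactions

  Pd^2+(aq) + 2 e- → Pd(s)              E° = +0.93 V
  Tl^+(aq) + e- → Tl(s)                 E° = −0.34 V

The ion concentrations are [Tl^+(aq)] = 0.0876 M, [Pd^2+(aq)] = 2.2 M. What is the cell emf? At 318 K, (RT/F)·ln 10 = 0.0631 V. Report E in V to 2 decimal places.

Pd²⁺/Pd is reduced (cathode, E° = +0.93 V) and Tl⁺/Tl is oxidized (anode).
E°cell = +0.93 − (−0.34) = +1.27 V, with n = 2 electrons transferred.
The balanced reaction is Pd^2+(aq) + 2 Tl(s) → Pd(s) + 2 Tl^+(aq), so Q = [Tl^+(aq)]^2 / [Pd^2+(aq)] = 0.00349 and log Q = −2.457.
Applying E = E° − (RT ln10/nF)·log Q gives +1.27 − (0.0631/2)(−2.457) = +1.35 V.

+1.35 V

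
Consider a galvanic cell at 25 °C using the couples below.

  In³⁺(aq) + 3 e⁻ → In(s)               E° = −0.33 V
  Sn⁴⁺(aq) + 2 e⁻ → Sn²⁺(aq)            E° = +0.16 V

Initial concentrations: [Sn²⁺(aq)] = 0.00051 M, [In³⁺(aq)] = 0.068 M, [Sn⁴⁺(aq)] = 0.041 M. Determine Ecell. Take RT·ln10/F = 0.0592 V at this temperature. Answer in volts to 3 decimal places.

+0.569 V

The Sn⁴⁺/Sn²⁺ couple has the more positive E°, so it is the cathode; In³⁺/In is the anode.
E°cell = +0.16 − (−0.33) = +0.49 V, with n = 6 electrons transferred.
For the overall reaction 3 Sn⁴⁺(aq) + 2 In(s) → 3 Sn²⁺(aq) + 2 In³⁺(aq), Q = ([Sn²⁺(aq)]^3·[In³⁺(aq)]^2) / [Sn⁴⁺(aq)]^3 = 8.9×10^−9, giving log Q = −8.051.
Applying E = E° − (RT ln10/nF)·log Q gives +0.49 − (0.0592/6)(−8.051) = +0.569 V.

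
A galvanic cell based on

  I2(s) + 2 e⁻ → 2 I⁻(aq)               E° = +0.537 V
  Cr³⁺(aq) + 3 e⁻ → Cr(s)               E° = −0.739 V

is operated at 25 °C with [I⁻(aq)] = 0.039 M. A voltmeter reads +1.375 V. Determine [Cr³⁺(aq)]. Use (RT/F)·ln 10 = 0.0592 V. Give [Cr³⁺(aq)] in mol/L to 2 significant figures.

0.16 M

I₂/I⁻ is the cathode (higher E°); E°cell = +0.537 − (−0.739) = +1.276 V with n = 6.
Since E = E° − (0.0592/n)·log Q, log Q = n(E° − E)/0.0592 = −10.034.
Balancing electrons gives 3 I2(s) + 2 Cr(s) → 6 I⁻(aq) + 2 Cr³⁺(aq); thus Q = [I⁻(aq)]^6·[Cr³⁺(aq)]^2.
Substituting the known concentrations and solving, log [Cr³⁺(aq)] = −0.790 and [Cr³⁺(aq)] = 0.16 M.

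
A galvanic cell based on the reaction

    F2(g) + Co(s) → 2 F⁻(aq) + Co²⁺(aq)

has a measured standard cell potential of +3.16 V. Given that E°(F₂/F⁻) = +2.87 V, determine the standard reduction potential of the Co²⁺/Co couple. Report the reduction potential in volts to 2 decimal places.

In the reaction as written the F₂/F⁻ couple is reduced (cathode) and Co²⁺/Co is oxidized (anode), so E°cell = E°(F₂/F⁻) − E°(Co²⁺/Co).
E°(Co²⁺/Co) = E°(cathode) − E°cell = +2.87 − (+3.16) = −0.29 V.

−0.29 V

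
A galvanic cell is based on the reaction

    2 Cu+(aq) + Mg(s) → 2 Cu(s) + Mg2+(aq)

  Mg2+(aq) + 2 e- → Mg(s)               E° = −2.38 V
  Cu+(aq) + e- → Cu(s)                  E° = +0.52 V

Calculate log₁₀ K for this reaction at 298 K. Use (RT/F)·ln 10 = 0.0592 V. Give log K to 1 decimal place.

log K = 98.0

The Cu⁺/Cu couple is reduced (cathode); E°cell = +0.52 − (−2.38) = +2.90 V with n = 2.
At equilibrium E = 0, so log K = nE°cell / 0.0592 = (2)(+2.90) / 0.0592 = 98.0.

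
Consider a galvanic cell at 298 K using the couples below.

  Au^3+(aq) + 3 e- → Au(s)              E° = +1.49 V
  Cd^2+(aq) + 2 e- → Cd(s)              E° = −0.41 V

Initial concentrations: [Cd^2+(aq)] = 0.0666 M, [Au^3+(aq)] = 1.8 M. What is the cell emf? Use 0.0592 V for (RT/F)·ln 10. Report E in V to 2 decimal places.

The Au³⁺/Au couple has the more positive E°, so it is the cathode; Cd²⁺/Cd is the anode.
The standard potential is +1.49 − (−0.41) = +1.90 V and the balanced reaction transfers n = 6 electrons.
The balanced reaction is 2 Au^3+(aq) + 3 Cd(s) → 2 Au(s) + 3 Cd^2+(aq), so Q = [Cd^2+(aq)]^3 / [Au^3+(aq)]^2 = 9.12×10^−5 and log Q = −4.040.
By the Nernst equation, E = +1.90 − (0.0592/6)·(−4.040) = +1.94 V.

+1.94 V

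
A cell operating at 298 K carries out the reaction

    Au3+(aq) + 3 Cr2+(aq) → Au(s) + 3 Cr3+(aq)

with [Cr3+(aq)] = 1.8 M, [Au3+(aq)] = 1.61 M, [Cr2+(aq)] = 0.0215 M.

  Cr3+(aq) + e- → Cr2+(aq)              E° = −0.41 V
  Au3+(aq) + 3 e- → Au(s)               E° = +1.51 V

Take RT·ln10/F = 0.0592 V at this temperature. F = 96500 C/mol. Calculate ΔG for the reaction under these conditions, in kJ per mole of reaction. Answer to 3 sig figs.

−524 kJ/mol

The standard cell potential is +1.51 − (−0.41) = +1.92 V, with n = 3 electrons in the balanced equation.
Here Q = [Cr3+(aq)]^3 / ([Au3+(aq)]·[Cr2+(aq)]^3) = 3.64×10^5 (log Q = 5.562), giving E = +1.92 − (0.0592/3)·(5.562) = +1.8102 V.
Finally ΔG = −nFE = −(3)(96500 C/mol)(+1.8102 V) = −524 kJ/mol.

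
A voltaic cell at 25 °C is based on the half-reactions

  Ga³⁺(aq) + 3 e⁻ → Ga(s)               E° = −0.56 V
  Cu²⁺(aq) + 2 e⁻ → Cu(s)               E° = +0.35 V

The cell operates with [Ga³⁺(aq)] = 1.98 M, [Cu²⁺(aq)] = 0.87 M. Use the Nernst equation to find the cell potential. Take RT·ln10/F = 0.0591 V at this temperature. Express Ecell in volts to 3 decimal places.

+0.902 V

The Cu²⁺/Cu couple has the more positive E°, so it is the cathode; Ga³⁺/Ga is the anode.
E°cell = E°cat − E°an = +0.35 − (−0.56) = +0.91 V; n = 6.
Balancing gives 3 Cu²⁺(aq) + 2 Ga(s) → 3 Cu(s) + 2 Ga³⁺(aq); hence Q = [Ga³⁺(aq)]^2 / [Cu²⁺(aq)]^3 = 5.95 (log Q = 0.775).
E = E° − (0.0591/n)·log Q = +0.91 − (0.0591/6)(0.775) = +0.902 V.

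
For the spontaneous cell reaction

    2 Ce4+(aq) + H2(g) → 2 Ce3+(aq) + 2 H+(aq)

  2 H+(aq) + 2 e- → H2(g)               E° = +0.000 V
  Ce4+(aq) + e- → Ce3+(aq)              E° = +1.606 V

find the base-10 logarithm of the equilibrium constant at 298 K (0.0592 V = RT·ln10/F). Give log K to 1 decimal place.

log K = 54.3

The Ce⁴⁺/Ce³⁺ couple is reduced (cathode); E°cell = +1.606 − (+0.000) = +1.606 V with n = 2.
At equilibrium E = 0, so log K = nE°cell / 0.0592 = (2)(+1.606) / 0.0592 = 54.3.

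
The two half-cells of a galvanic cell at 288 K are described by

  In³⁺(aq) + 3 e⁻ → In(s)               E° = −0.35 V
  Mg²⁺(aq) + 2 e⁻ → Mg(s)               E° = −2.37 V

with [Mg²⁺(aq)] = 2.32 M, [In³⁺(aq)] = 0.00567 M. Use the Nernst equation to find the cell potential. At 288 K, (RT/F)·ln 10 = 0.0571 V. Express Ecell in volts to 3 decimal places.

+1.967 V

Since E°(In³⁺/In) > E°(Mg²⁺/Mg), In³⁺/In serves as the cathode.
The standard potential is −0.35 − (−2.37) = +2.02 V and the balanced reaction transfers n = 6 electrons.
Balancing gives 2 In³⁺(aq) + 3 Mg(s) → 2 In(s) + 3 Mg²⁺(aq); hence Q = [Mg²⁺(aq)]^3 / [In³⁺(aq)]^2 = 3.88×10^5 (log Q = 5.589).
E = E° − (0.0571/n)·log Q = +2.02 − (0.0571/6)(5.589) = +1.967 V.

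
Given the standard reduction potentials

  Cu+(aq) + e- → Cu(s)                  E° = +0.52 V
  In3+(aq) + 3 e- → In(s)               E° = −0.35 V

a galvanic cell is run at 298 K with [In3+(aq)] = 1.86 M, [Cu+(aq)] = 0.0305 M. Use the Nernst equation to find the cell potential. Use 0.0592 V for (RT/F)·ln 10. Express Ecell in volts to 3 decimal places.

Cu⁺/Cu is reduced (cathode, E° = +0.52 V) and In³⁺/In is oxidized (anode).
The standard potential is +0.52 − (−0.35) = +0.87 V and the balanced reaction transfers n = 3 electrons.
Balancing gives 3 Cu+(aq) + In(s) → 3 Cu(s) + In3+(aq); hence Q = [In3+(aq)] / [Cu+(aq)]^3 = 6.56×10^4 (log Q = 4.817).
Applying E = E° − (RT ln10/nF)·log Q gives +0.87 − (0.0592/3)(4.817) = +0.775 V.

+0.775 V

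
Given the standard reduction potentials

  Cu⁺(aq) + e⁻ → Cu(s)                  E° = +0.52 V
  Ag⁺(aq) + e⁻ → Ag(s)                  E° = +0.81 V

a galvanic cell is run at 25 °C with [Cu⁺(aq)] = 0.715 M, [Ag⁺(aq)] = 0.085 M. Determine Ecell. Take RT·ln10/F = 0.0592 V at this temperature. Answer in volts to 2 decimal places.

+0.24 V

The Ag⁺/Ag couple has the more positive E°, so it is the cathode; Cu⁺/Cu is the anode.
E°cell = +0.81 − (+0.52) = +0.29 V, with n = 1 electron transferred.
For the overall reaction Ag⁺(aq) + Cu(s) → Ag(s) + Cu⁺(aq), Q = [Cu⁺(aq)] / [Ag⁺(aq)] = 8.41, giving log Q = 0.925.
By the Nernst equation, E = +0.29 − (0.0592/1)·(0.925) = +0.24 V.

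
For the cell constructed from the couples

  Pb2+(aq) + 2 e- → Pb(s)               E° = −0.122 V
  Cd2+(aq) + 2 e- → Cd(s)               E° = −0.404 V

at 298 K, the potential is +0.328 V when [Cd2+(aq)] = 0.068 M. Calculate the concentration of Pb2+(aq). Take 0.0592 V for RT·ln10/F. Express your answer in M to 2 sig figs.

2.4 M

With Pb²⁺/Pb at the cathode and Cd²⁺/Cd at the anode, E°cell = −0.122 − (−0.404) = +0.282 V (n = 2).
Rearranging E = E° − (0.0592/n)·log Q gives log Q = 2(+0.282 − (+0.328))/0.0592 = −1.554.
The balanced reaction is Pb2+(aq) + Cd(s) → Pb(s) + Cd2+(aq), so Q = [Cd2+(aq)] / [Pb2+(aq)].
Substituting the known concentrations and solving, log [Pb2+(aq)] = 0.387 and [Pb2+(aq)] = 2.4 M.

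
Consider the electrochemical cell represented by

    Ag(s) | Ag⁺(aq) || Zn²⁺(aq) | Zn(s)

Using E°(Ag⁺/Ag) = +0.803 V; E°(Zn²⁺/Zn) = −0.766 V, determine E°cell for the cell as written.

By convention the left-hand electrode in cell notation is the anode (oxidation) and the right-hand electrode is the cathode (reduction).
E°cell = E°(right) − E°(left) = −0.766 − (+0.803) = −1.569 V.
The negative sign shows that, as written, the cell would require an external voltage to drive the reaction.

−1.569 V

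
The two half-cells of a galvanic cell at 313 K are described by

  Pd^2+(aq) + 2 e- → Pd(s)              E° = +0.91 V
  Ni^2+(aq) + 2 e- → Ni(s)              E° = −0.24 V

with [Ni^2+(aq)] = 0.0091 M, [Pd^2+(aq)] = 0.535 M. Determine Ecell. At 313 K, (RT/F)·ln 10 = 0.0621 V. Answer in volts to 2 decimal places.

+1.20 V

The Pd²⁺/Pd couple has the more positive E°, so it is the cathode; Ni²⁺/Ni is the anode.
E°cell = E°cat − E°an = +0.91 − (−0.24) = +1.15 V; n = 2.
The balanced reaction is Pd^2+(aq) + Ni(s) → Pd(s) + Ni^2+(aq), so Q = [Ni^2+(aq)] / [Pd^2+(aq)] = 0.017 and log Q = −1.769.
Applying E = E° − (RT ln10/nF)·log Q gives +1.15 − (0.0621/2)(−1.769) = +1.20 V.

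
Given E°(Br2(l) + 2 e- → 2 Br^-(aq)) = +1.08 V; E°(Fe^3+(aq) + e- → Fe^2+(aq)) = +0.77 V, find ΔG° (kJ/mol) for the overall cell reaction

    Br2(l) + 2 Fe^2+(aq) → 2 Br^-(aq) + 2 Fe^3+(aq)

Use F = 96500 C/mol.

In the reaction as written Br2(l) is reduced, so the Br₂/Br⁻ couple is the cathode and Fe³⁺/Fe²⁺ is the anode.
E°cell = +1.08 − (+0.77) = +0.31 V; balancing electrons gives n = 2.
ΔG° = −nFE°cell = −(2)(96500)(+0.31) J/mol = −59.8 kJ/mol.

−59.8 kJ/mol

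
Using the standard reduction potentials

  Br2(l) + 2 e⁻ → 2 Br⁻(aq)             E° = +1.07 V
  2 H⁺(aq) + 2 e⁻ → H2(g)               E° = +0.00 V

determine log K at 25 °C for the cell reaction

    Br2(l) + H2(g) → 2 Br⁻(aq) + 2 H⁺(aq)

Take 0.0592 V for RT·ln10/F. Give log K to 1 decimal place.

log K = 36.1

The Br₂/Br⁻ couple is reduced (cathode); E°cell = +1.07 − (+0.00) = +1.07 V with n = 2.
At equilibrium E = 0, so log K = nE°cell / 0.0592 = (2)(+1.07) / 0.0592 = 36.1.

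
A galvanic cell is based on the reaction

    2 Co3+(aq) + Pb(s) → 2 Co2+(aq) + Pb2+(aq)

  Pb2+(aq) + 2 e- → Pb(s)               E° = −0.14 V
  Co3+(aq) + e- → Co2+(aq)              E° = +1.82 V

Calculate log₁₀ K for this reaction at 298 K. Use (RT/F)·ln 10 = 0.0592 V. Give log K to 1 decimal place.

The Co³⁺/Co²⁺ couple is reduced (cathode); E°cell = +1.82 − (−0.14) = +1.96 V with n = 2.
At equilibrium E = 0, so log K = nE°cell / 0.0592 = (2)(+1.96) / 0.0592 = 66.2.

log K = 66.2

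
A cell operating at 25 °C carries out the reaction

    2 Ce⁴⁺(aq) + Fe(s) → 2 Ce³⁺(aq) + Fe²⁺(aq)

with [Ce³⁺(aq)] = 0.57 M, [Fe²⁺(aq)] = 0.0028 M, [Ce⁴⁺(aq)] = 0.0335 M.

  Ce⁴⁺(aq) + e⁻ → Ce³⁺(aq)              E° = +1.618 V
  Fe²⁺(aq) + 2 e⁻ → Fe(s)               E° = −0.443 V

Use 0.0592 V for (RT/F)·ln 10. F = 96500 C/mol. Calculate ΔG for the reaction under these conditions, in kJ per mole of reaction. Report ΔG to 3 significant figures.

The standard cell potential is +1.618 − (−0.443) = +2.061 V, with n = 2 electrons in the balanced equation.
Here Q = ([Ce³⁺(aq)]^2·[Fe²⁺(aq)]) / [Ce⁴⁺(aq)]^2 = 0.811 (log Q = −0.091), giving E = +2.061 − (0.0592/2)·(−0.091) = +2.0637 V.
ΔG = −nFE = −(2)(96500)(+2.0637) J/mol = −398 kJ/mol.

−398 kJ/mol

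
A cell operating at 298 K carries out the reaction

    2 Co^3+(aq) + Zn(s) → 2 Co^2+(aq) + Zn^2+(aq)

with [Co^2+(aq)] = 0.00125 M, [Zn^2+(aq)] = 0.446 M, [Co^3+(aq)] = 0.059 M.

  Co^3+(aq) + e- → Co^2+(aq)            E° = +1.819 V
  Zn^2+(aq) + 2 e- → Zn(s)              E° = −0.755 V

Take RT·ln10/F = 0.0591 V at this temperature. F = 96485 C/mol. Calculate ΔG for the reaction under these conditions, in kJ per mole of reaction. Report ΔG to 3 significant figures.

−518 kJ/mol

With Co³⁺/Co²⁺ reduced at the cathode, E°cell = +1.819 − (−0.755) = +2.574 V and n = 2.
Q = ([Co^2+(aq)]^2·[Zn^2+(aq)]) / [Co^3+(aq)]^2 = 0.0002, so log Q = −3.699 and E = +2.574 − (0.0591/2)(−3.699) = +2.6833 V.
Finally ΔG = −nFE = −(2)(96485 C/mol)(+2.6833 V) = −518 kJ/mol.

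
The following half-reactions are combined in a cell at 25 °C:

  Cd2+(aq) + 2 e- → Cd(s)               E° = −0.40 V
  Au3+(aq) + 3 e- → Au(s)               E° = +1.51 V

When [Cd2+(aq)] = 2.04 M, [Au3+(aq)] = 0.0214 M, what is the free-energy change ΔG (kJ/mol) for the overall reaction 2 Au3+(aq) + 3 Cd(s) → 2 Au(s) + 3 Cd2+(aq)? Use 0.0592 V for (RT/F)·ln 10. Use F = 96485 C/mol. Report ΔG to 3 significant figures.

−1080 kJ/mol

E°cell = +1.51 − (−0.40) = +1.91 V; the balanced reaction transfers n = 6 electrons.
The reaction quotient is [Cd2+(aq)]^3 / [Au3+(aq)]^2 = 1.85×10^4; by Nernst, E = +1.91 − (0.0592/6)(4.268) = +1.8679 V.
Then ΔG = −nFE = −6 × 96485 × +1.8679 J/mol = −1080 kJ/mol.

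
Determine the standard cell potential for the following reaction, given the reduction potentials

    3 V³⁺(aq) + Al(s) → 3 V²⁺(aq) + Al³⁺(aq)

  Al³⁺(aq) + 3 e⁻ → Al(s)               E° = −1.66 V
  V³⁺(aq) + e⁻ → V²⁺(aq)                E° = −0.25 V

+1.41 V

V³⁺(aq) gains electrons, so the V³⁺/V²⁺ couple is the cathode; the Al³⁺/Al couple is the anode.
E°cell = E°(cathode) − E°(anode) = −0.25 − (−1.66) = +1.41 V.
The positive value indicates the reaction is spontaneous as written.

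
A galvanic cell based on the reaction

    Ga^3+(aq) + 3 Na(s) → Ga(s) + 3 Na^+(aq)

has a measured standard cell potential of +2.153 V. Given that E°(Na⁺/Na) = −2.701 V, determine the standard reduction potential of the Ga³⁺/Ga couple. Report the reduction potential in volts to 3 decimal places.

−0.548 V

In the reaction as written the Ga³⁺/Ga couple is reduced (cathode) and Na⁺/Na is oxidized (anode), so E°cell = E°(Ga³⁺/Ga) − E°(Na⁺/Na).
E°(Ga³⁺/Ga) = E°cell + E°(anode) = +2.153 + (−2.701) = −0.548 V.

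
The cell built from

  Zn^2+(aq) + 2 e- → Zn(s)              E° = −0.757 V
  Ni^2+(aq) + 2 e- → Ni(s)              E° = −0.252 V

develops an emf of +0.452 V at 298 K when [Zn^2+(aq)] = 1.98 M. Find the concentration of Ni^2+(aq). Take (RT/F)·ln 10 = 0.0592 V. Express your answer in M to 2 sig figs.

0.032 M

The Ni²⁺/Ni couple has the larger reduction potential, so it is the cathode: E°cell = −0.252 − (−0.757) = +0.505 V and n = 2.
Since E = E° − (0.0592/n)·log Q, log Q = n(E° − E)/0.0592 = 1.791.
Balancing electrons gives Ni^2+(aq) + Zn(s) → Ni(s) + Zn^2+(aq); thus Q = [Zn^2+(aq)] / [Ni^2+(aq)].
Isolating [Ni^2+(aq)] in Q = 10^{1.791} yields log [Ni^2+(aq)] = −1.494, i.e. 0.032 M.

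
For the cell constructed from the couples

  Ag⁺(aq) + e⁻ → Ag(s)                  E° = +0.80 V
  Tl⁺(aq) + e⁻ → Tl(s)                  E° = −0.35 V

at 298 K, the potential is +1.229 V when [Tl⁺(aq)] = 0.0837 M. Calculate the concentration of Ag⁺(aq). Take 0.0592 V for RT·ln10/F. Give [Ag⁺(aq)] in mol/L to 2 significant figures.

1.8 M

Ag⁺/Ag is the cathode (higher E°); E°cell = +0.80 − (−0.35) = +1.15 V with n = 1.
Since E = E° − (0.0592/n)·log Q, log Q = n(E° − E)/0.0592 = −1.334.
The balanced reaction is Ag⁺(aq) + Tl(s) → Ag(s) + Tl⁺(aq), so Q = [Tl⁺(aq)] / [Ag⁺(aq)].
Substituting the known concentrations and solving, log [Ag⁺(aq)] = 0.257 and [Ag⁺(aq)] = 1.8 M.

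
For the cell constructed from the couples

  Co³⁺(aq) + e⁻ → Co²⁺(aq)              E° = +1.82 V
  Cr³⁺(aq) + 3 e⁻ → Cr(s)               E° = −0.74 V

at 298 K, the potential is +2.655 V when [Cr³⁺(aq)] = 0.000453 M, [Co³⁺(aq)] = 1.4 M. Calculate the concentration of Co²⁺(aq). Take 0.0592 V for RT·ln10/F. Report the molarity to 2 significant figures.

0.45 M

Co³⁺/Co²⁺ is the cathode (higher E°); E°cell = +1.82 − (−0.74) = +2.56 V with n = 3.
Rearranging E = E° − (0.0592/n)·log Q gives log Q = 3(+2.56 − (+2.655))/0.0592 = −4.814.
Balancing electrons gives 3 Co³⁺(aq) + Cr(s) → 3 Co²⁺(aq) + Cr³⁺(aq); thus Q = ([Co²⁺(aq)]^3·[Cr³⁺(aq)]) / [Co³⁺(aq)]^3.
Isolating [Co²⁺(aq)] in Q = 10^{−4.814} yields log [Co²⁺(aq)] = −0.344, i.e. 0.45 M.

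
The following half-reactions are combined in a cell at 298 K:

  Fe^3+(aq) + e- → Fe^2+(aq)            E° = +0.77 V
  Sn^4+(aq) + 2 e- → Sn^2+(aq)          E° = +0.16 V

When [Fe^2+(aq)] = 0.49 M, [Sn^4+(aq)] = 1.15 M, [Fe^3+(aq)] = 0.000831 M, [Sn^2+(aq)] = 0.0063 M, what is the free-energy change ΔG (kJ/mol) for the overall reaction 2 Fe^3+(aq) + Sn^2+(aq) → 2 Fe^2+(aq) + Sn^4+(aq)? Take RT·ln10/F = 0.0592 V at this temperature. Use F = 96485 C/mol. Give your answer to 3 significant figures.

−73.1 kJ/mol

E°cell = +0.77 − (+0.16) = +0.61 V; the balanced reaction transfers n = 2 electrons.
Here Q = ([Fe^2+(aq)]^2·[Sn^4+(aq)]) / ([Fe^3+(aq)]^2·[Sn^2+(aq)]) = 6.35×10^7 (log Q = 7.803), giving E = +0.61 − (0.0592/2)·(7.803) = +0.3790 V.
Then ΔG = −nFE = −2 × 96485 × +0.3790 J/mol = −73.1 kJ/mol.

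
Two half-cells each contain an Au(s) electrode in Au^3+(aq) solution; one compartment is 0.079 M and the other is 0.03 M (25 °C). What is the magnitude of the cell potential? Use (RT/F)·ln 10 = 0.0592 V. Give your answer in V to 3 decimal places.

For a concentration cell E°cell = 0, since both electrodes use the same couple.
The compartment with the higher Au^3+(aq) concentration (0.079 M) acts as the cathode; ions are reduced there and produced at the dilute (0.03 M) anode.
With n = 3, Ecell = −(0.0592/3)·log([dilute]/[conc]) = −(0.0592/3)·log(0.03/0.079) = +0.008 V.

0.008 V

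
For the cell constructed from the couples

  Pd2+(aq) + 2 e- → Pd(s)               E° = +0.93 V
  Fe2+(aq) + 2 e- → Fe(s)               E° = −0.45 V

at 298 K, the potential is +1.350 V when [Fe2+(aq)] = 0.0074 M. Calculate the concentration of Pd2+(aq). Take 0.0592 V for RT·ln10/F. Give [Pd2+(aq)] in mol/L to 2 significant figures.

0.00072 M

With Pd²⁺/Pd at the cathode and Fe²⁺/Fe at the anode, E°cell = +0.93 − (−0.45) = +1.38 V (n = 2).
From the Nernst equation, log Q = n(E° − E)/0.0592 = 2·(+1.38 − (+1.350))/0.0592 = 1.014.
The balanced reaction is Pd2+(aq) + Fe(s) → Pd(s) + Fe2+(aq), so Q = [Fe2+(aq)] / [Pd2+(aq)].
Isolating [Pd2+(aq)] in Q = 10^{1.014} yields log [Pd2+(aq)] = −3.145, i.e. 0.00072 M.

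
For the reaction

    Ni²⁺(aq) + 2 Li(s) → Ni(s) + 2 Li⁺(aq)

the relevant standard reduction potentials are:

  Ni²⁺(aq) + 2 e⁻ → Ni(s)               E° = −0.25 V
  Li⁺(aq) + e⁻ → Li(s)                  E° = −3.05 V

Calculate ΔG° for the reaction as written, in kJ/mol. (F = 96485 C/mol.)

−540 kJ/mol

In the reaction as written Ni²⁺(aq) is reduced, so the Ni²⁺/Ni couple is the cathode and Li⁺/Li is the anode.
E°cell = −0.25 − (−3.05) = +2.80 V; balancing electrons gives n = 2.
ΔG° = −nFE°cell = −(2)(96485)(+2.80) J/mol = −540 kJ/mol.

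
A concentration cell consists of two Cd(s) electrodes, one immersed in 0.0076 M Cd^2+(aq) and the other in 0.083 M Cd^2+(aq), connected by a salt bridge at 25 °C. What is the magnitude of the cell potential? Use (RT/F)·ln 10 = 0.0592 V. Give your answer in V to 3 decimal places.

For a concentration cell E°cell = 0, since both electrodes use the same couple.
The compartment with the higher Cd^2+(aq) concentration (0.083 M) acts as the cathode; ions are reduced there and produced at the dilute (0.0076 M) anode.
With n = 2, Ecell = −(0.0592/2)·log([dilute]/[conc]) = −(0.0592/2)·log(0.0076/0.083) = +0.031 V.

0.031 V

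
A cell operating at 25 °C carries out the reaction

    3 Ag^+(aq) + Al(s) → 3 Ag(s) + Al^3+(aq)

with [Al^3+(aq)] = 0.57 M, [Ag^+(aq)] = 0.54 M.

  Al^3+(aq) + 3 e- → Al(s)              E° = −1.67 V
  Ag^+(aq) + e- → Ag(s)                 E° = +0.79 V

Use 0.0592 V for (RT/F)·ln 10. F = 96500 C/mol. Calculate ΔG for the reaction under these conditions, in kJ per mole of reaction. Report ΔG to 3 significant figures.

−709 kJ/mol

The standard cell potential is +0.79 − (−1.67) = +2.46 V, with n = 3 electrons in the balanced equation.
Here Q = [Al^3+(aq)] / [Ag^+(aq)]^3 = 3.62 (log Q = 0.559), giving E = +2.46 − (0.0592/3)·(0.559) = +2.4490 V.
Finally ΔG = −nFE = −(3)(96500 C/mol)(+2.4490 V) = −709 kJ/mol.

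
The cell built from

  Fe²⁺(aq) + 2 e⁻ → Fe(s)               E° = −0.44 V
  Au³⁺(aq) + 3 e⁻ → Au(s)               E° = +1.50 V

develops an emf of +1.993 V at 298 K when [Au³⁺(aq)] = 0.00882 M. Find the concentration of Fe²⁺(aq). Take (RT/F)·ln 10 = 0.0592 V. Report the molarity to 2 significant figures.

The Au³⁺/Au couple has the larger reduction potential, so it is the cathode: E°cell = +1.50 − (−0.44) = +1.94 V and n = 6.
Since E = E° − (0.0592/n)·log Q, log Q = n(E° − E)/0.0592 = −5.372.
The balanced reaction is 2 Au³⁺(aq) + 3 Fe(s) → 2 Au(s) + 3 Fe²⁺(aq), so Q = [Fe²⁺(aq)]^3 / [Au³⁺(aq)]^2.
Isolating [Fe²⁺(aq)] in Q = 10^{−5.372} yields log [Fe²⁺(aq)] = −3.160, i.e. 0.00069 M.

0.00069 M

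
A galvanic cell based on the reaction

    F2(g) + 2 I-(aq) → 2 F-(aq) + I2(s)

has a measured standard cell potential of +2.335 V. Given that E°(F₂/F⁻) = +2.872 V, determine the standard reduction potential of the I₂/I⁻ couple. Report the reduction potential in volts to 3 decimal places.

In the reaction as written the F₂/F⁻ couple is reduced (cathode) and I₂/I⁻ is oxidized (anode), so E°cell = E°(F₂/F⁻) − E°(I₂/I⁻).
E°(I₂/I⁻) = E°(cathode) − E°cell = +2.872 − (+2.335) = +0.537 V.

+0.537 V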